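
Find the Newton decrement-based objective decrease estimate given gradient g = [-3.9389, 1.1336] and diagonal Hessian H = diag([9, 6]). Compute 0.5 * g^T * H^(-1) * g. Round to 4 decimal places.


Step 1: H is diagonal, so H^(-1) * g = [-0.4377, 0.1889].
Step 2: g^T H^(-1) g = sum_i g_i^2 / H_ii
  = (-3.9389)^2/9 + (1.1336)^2/6
  = 1.7239 + 0.2142 = 1.9381
Step 3: Objective decrease = 0.5 * g^T H^(-1) g = 0.969


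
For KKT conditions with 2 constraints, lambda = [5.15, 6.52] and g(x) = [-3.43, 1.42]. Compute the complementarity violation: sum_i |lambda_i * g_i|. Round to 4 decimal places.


KKT complementary slackness check:
lambda_1 * g_1 = 5.15 * -3.43 = -17.6645
lambda_2 * g_2 = 6.52 * 1.42 = 9.2584
Total violation = 17.6645 + 9.2584 = 26.9229


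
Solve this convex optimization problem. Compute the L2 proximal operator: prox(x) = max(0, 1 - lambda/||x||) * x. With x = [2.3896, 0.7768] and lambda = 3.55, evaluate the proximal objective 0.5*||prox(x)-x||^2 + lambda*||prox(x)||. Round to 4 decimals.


Step 1: Compute ||x||.
||x|| = 2.5127
Step 2: Compute scaling factor.
scale = max(0, 1 - 3.55/2.5127) = 0.0
Step 3: prox(x) = [0.0, 0.0]
||prox(x)|| = 0.0
Step 4: Proximal objective.
0.5*||prox-x||^2 = 3.1568
lambda*||prox|| = 0.0
Total = 3.1568


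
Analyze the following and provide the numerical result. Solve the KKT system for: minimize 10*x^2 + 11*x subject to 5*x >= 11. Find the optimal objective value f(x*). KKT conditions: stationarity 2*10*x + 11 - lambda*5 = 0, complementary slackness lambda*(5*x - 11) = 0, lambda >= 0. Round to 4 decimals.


Step 1: Try lambda = 0 (constraint inactive).
x_unc = -11/(2*10) = -0.55
Check: 5*-0.55 = -2.75 < 11 -- violated!
Step 2: Constraint must be active: 5*x = 11
x* = 11/5 = 2.2
lambda = (2*10*2.2 + 11)/5 = 11.0
Step 3: Compute optimal value.
f(x*) = 10*2.2^2 + 11*2.2 = 72.6


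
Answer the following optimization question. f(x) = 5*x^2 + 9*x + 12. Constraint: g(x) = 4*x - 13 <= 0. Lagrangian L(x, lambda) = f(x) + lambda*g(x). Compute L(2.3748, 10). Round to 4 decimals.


Step 1: Evaluate f(x).
f(2.3748) = 5*2.3748^2 + 9*2.3748 + 12 = 61.5716
Step 2: Evaluate g(x).
g(2.3748) = 4*2.3748 - 13 = -3.5008
Step 3: Compute Lagrangian.
L = 61.5716 + 10*-3.5008 = 26.5636


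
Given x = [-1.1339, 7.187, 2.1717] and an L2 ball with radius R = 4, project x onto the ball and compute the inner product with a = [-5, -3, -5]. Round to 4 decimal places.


Step 1: Compute ||x|| (intermediates to 6 decimals).
||x|| = sqrt((-1.1339)^2 + 7.187^2 + 2.1717^2) = 7.593088
Step 2: Project.
Since ||x|| > R, scale = R/||x|| = 4/7.593088 = 0.526795, proj(x) = scale * x
proj(x) = [-0.597333, 3.786076, 1.144041]
Step 3: Dot product.
a^T * proj(x) = -5*(-0.597333) - 3*3.786076 - 5*1.144041 = -14.0918


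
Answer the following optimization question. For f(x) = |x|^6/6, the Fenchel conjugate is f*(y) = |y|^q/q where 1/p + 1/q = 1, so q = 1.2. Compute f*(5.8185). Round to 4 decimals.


The conjugate exponent q satisfies 1/p + 1/q = 1.
p = 6, so q = 6/(6 - 1) = 1.2
|y|^q = 5.8185^1.2 = 8.2751
f*(5.8185) = 8.2751 / 1.2 = 6.8959


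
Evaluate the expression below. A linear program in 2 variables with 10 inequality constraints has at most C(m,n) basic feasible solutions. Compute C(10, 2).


Each vertex corresponds to some choice of n active constraints out of m, so the number of vertices is at most C(m, n) = m! / (n!(m-n)!).
m = 10, n = 2
Numerator: 10 * 9
Denominator: 2! = 2
C(10, 2) = 45


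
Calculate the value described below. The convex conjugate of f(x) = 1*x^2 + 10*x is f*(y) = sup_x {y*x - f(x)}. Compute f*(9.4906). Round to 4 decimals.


f*(y) = sup_x {y*x - a*x^2 - b*x} = sup_x {(y-b)*x - a*x^2}
FOC: (y - b) - 2a*x = 0 => x* = (y - b)/(2a)
x* = (9.4906 - 10)/(2*1) = -0.2547
f*(9.4906) = (y-b)^2/(4a) = (9.4906 - 10)^2/(4*1)
= 0.2595/4 = 0.0649


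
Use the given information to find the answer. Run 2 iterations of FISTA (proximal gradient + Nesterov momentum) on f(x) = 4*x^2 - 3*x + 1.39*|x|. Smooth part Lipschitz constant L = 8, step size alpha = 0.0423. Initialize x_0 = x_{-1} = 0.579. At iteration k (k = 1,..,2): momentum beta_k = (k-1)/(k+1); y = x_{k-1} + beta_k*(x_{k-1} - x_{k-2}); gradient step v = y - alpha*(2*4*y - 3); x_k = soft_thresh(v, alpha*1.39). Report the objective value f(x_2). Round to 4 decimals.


FISTA on f(x) = 4*x^2 - 3*x + 1.39*|x|
L = 8, alpha = 0.0423
Iteration 1: beta = 0.0, y = 0.579 + 0.0*(0.579 - 0.579) = 0.579
  grad(y) = 1.632, v = y - alpha*grad = 0.51
  prox(v) = soft_thresh(0.51, 0.0588) = 0.4512
Iteration 2: beta = 0.3333, y = 0.4512 + 0.3333*(0.4512 - 0.579) = 0.4086
  grad(y) = 0.2685, v = y - alpha*grad = 0.3972
  prox(v) = soft_thresh(0.3972, 0.0588) = 0.3384
f(x_2) = 4*0.3384^2 - 3*0.3384 + 1.39*|0.3384| = -0.0868


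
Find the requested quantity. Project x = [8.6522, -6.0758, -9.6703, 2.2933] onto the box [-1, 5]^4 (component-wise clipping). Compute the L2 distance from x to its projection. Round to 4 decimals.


Project each component onto [-1, 5].
clip(8.6522) = 5.0, clip(-6.0758) = -1.0, clip(-9.6703) = -1.0, clip(2.2933) = 2.2933
Projection = [5.0, -1.0, -1.0, 2.2933]
Squared diffs: [13.3386, 25.7637, 75.1741, 0.0]
Distance = sqrt(114.2764) = 10.69


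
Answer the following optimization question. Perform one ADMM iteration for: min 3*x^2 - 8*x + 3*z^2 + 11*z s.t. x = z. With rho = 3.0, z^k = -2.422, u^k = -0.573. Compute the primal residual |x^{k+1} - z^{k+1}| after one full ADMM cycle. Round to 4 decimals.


ADMM iteration with rho = 3.0, z^k = -2.422, u^k = -0.573
Step 1: x-update.
Minimize 3*x^2 - 8*x + (3.0/2)*(x + 2.422 - 0.573)^2
FOC: (2*3 + 3.0)*x = 8 + 3.0*(-2.422 + 0.573)
x^{k+1} = 0.2726
Step 2: z-update.
Minimize 3*z^2 + 11*z + (3.0/2)*(0.2726 - z - 0.573)^2
FOC: (2*3 + 3.0)*z = -11 + 3.0*(0.2726 - 0.573)
z^{k+1} = -1.3224
Step 3: u-update.
u^{k+1} = -0.573 + 0.2726 + 1.3224 = 1.0219
Step 4: Primal residual = |0.2726 + 1.3224| = 1.5949


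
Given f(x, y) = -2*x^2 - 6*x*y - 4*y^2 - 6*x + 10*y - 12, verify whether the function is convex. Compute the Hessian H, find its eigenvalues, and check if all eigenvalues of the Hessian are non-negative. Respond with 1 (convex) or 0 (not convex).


The Hessian of f(x,y) = -2*x^2 - 6*x*y - 4*y^2 - 6*x + 10*y - 12 is:
H = [[-4, -6], [-6, -8]]
Trace = -4 - 8 = -12
Determinant = -4*-8 - (-6)^2 = -4
Discriminant = (-12)^2 - 4*-4 = 160.0
Eigenvalues: lambda_1 = -12.3246, lambda_2 = 0.3246
The function is not convex.

0


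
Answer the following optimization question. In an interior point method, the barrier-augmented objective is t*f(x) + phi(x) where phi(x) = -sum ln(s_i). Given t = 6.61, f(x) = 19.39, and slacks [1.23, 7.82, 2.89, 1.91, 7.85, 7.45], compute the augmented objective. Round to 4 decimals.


Step 1: Compute log-barrier.
ln values: [0.207, 2.0567, 1.0613, 0.6471, 2.0605, 2.0082]
phi = -(0.207 + 2.0567 + 1.0613 + 0.6471 + 2.0605 + 2.0082) = -8.0408
Step 2: Compute augmented objective.
t*f(x) = 6.61*19.39 = 128.1679
Total = 128.1679 - 8.0408 = 120.1271


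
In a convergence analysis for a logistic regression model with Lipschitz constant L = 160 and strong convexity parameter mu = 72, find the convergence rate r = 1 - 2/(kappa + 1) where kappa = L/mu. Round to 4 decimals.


Step 1: Compute the condition number.
kappa = L/mu = 160/72 = 2.2222
Step 2: Compute the convergence rate.
r = 1 - 2/(kappa + 1) = 1 - 2*mu/(L + mu) = (L - mu)/(L + mu) = 88/232 = 0.3793


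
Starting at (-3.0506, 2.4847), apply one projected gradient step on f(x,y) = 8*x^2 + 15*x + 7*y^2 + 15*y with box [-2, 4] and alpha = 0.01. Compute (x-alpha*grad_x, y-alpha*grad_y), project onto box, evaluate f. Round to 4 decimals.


Step 1: Compute gradient at (-3.0506, 2.4847).
grad_x = 2*8*-3.0506 + 15 = -33.8096
grad_y = 2*7*2.4847 + 15 = 49.7858
Step 2: Gradient step.
x_raw = -3.0506 - 0.01*-33.8096 = -2.7125
y_raw = 2.4847 - 0.01*49.7858 = 1.9868
Step 3: Project onto [-2, 4].
x_proj = clip(-2.7125) = -2.0
y_proj = clip(1.9868) = 1.9868
Step 4: Evaluate f.
f(-2.0, 1.9868) = 59.4354


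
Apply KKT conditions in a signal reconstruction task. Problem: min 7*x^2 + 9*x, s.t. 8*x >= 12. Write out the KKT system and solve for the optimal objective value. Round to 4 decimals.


Step 1: Try lambda = 0 (constraint inactive).
x_unc = -9/(2*7) = -0.6429
Check: 8*-0.6429 = -5.1432 < 12 -- violated!
Step 2: Constraint must be active: 8*x = 12
x* = 12/8 = 1.5
lambda = (2*7*1.5 + 9)/8 = 3.75
Step 3: Compute optimal value.
f(x*) = 7*1.5^2 + 9*1.5 = 29.25


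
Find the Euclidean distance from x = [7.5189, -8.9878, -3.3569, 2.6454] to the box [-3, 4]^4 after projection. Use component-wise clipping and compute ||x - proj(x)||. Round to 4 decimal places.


Project each component onto [-3, 4].
clip(7.5189) = 4.0, clip(-8.9878) = -3.0, clip(-3.3569) = -3.0, clip(2.6454) = 2.6454
Projection = [4.0, -3.0, -3.0, 2.6454]
Squared diffs: [12.3827, 35.8537, 0.1274, 0.0]
Distance = sqrt(48.3638) = 6.9544


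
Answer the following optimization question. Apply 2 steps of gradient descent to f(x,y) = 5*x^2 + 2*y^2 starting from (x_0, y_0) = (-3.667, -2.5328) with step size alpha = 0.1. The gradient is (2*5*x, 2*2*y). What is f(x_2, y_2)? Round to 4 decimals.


Gradient descent on f(x,y) = 5*x^2 + 2*y^2.
Starting point: (-3.667, -2.5328), alpha = 0.1
Step 1: grad_x = 2*5*-3.667 = -36.67, grad_y = 2*2*-2.5328 = -10.1312
  x_1 = -3.667 - 0.1*-36.67 = 0.0
  y_1 = -2.5328 - 0.1*-10.1312 = -1.5197
Step 2: grad_x = 2*5*0.0 = 0.0, grad_y = 2*2*-1.5197 = -6.0787
  x_2 = 0.0 - 0.1*0.0 = 0.0
  y_2 = -1.5197 - 0.1*-6.0787 = -0.9118
f(0.0, -0.9118) = 5*0.0^2 + 2*(-0.9118)^2 = 1.6628


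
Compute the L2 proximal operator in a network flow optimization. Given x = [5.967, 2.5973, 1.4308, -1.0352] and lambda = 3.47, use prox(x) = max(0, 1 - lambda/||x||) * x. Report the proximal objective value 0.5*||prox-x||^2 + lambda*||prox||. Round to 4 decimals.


Step 1: Compute ||x||.
||x|| = 6.7431
Step 2: Compute scaling factor.
scale = max(0, 1 - 3.47/6.7431) = 0.4854
Step 3: prox(x) = [2.8964, 1.2607, 0.6945, -0.5025]
||prox(x)|| = 3.2731
Step 4: Proximal objective.
0.5*||prox-x||^2 = 6.0205
lambda*||prox|| = 11.3577
Total = 17.3782


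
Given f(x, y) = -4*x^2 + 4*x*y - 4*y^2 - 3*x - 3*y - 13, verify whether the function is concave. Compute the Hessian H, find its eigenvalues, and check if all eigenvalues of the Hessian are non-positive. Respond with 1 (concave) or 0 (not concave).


The Hessian of f(x,y) = -4*x^2 + 4*x*y - 4*y^2 - 3*x - 3*y - 13 is:
H = [[-8, 4], [4, -8]]
Trace = -8 - 8 = -16
Determinant = -8*-8 - (4)^2 = 48
Discriminant = (-16)^2 - 4*48 = 64.0
Eigenvalues: lambda_1 = -12.0, lambda_2 = -4.0
The function is concave.

1


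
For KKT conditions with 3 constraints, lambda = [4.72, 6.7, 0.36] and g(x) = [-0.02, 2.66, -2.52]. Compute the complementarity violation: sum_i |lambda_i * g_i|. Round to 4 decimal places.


KKT complementary slackness check:
lambda_1 * g_1 = 4.72 * -0.02 = -0.0944
lambda_2 * g_2 = 6.7 * 2.66 = 17.822
lambda_3 * g_3 = 0.36 * -2.52 = -0.9072
Total violation = 0.0944 + 17.822 + 0.9072 = 18.8236


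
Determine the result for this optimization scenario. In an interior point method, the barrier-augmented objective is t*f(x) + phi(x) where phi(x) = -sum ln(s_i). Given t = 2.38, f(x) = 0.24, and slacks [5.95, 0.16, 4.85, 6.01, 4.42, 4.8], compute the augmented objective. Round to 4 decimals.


Step 1: Compute log-barrier.
ln values: [1.7834, -1.8326, 1.579, 1.7934, 1.4861, 1.5686]
phi = -(1.7834 - 1.8326 + 1.579 + 1.7934 + 1.4861 + 1.5686) = -6.378
Step 2: Compute augmented objective.
t*f(x) = 2.38*0.24 = 0.5712
Total = 0.5712 - 6.378 = -5.8068


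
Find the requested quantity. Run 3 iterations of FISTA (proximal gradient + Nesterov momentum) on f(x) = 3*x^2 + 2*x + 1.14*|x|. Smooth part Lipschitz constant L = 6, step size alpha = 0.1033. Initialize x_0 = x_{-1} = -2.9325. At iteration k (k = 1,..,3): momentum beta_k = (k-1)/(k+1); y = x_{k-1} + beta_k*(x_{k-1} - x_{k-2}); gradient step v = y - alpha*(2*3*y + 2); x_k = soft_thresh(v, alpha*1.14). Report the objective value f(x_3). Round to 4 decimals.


FISTA on f(x) = 3*x^2 + 2*x + 1.14*|x|
L = 6, alpha = 0.1033
Iteration 1: beta = 0.0, y = -2.9325 + 0.0*(-2.9325 + 2.9325) = -2.9325
  grad(y) = -15.595, v = y - alpha*grad = -1.3215
  prox(v) = soft_thresh(-1.3215, 0.1178) = -1.2038
Iteration 2: beta = 0.3333, y = -1.2038 + 0.3333*(-1.2038 + 2.9325) = -0.6275
  grad(y) = -1.7652, v = y - alpha*grad = -0.4452
  prox(v) = soft_thresh(-0.4452, 0.1178) = -0.3274
Iteration 3: beta = 0.5, y = -0.3274 + 0.5*(-0.3274 + 1.2038) = 0.1107
  grad(y) = 2.6645, v = y - alpha*grad = -0.1645
  prox(v) = soft_thresh(-0.1645, 0.1178) = -0.0467
f(x_3) = 3*(-0.0467)^2 + 2*(-0.0467) + 1.14*|-0.0467| = -0.0336


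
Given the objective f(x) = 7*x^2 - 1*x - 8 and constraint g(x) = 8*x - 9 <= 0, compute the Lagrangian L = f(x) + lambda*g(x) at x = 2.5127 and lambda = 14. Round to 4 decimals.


Step 1: Evaluate f(x).
f(2.5127) = 7*2.5127^2 - 1*2.5127 - 8 = 33.6829
Step 2: Evaluate g(x).
g(2.5127) = 8*2.5127 - 9 = 11.1016
Step 3: Compute Lagrangian.
L = 33.6829 + 14*11.1016 = 189.1053


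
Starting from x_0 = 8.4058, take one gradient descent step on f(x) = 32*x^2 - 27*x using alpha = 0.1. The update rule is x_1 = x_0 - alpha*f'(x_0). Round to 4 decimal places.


We compute the gradient at x_0 and apply the update.
f'(x) = 64*x - 27
f'(8.4058) = 64*8.4058 - 27 = 510.9712
x_1 = 8.4058 - 0.1*510.9712 = -42.6913


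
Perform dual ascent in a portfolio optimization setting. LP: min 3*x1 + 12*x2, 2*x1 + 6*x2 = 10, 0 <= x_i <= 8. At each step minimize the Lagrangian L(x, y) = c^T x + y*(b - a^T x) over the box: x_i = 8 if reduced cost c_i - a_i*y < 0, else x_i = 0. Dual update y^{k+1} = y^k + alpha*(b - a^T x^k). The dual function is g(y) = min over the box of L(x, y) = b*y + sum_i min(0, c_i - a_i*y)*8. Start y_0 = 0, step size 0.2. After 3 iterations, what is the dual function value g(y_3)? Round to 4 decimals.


Dual ascent for LP: min 3*x1 + 12*x2, 2*x1 + 6*x2 = 10, 0 <= x_i <= 8
Step 1: y^k = 0.0, reduced costs: (3.0, 12.0)
  x^k = (0.0, 0.0), subgradient = b - a^T x = 10.0
  y^{k+1} = 0.0 + 0.2*10.0 = 2.0
Step 2: y^k = 2.0, reduced costs: (-1.0, 0.0)
  x^k = (8.0, 0.0), subgradient = b - a^T x = -6.0
  y^{k+1} = 2.0 + 0.2*-6.0 = 0.8
Step 3: y^k = 0.8, reduced costs: (1.4, 7.2)
  x^k = (0.0, 0.0), subgradient = b - a^T x = 10.0
  y^{k+1} = 0.8 + 0.2*10.0 = 2.8
Dual objective at y_3 = 2.8: reduced costs (-2.6, -4.8), box minimizer x = (8.0, 8.0)
g(y_3) = b*y + (c1 - a1*y)*x1 + (c2 - a2*y)*x2 = 10*2.8 + (-2.6)*8.0 + (-4.8)*8.0 = 28.0 - 20.8 - 38.4 = -31.2


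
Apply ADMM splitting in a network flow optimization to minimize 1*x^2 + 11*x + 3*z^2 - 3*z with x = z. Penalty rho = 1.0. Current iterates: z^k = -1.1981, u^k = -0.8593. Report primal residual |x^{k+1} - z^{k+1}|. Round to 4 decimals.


ADMM iteration with rho = 1.0, z^k = -1.1981, u^k = -0.8593
Step 1: x-update.
Minimize 1*x^2 + 11*x + (1.0/2)*(x + 1.1981 - 0.8593)^2
FOC: (2*1 + 1.0)*x = -11 + 1.0*(-1.1981 + 0.8593)
x^{k+1} = -3.7796
Step 2: z-update.
Minimize 3*z^2 - 3*z + (1.0/2)*(-3.7796 - z - 0.8593)^2
FOC: (2*3 + 1.0)*z = 3 + 1.0*(-3.7796 - 0.8593)
z^{k+1} = -0.2341
Step 3: u-update.
u^{k+1} = -0.8593 - 3.7796 + 0.2341 = -4.4048
Step 4: Primal residual = |-3.7796 + 0.2341| = 3.5455


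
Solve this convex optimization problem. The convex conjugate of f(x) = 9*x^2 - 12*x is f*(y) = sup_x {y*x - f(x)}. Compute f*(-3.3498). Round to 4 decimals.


f*(y) = sup_x {y*x - a*x^2 - b*x} = sup_x {(y-b)*x - a*x^2}
FOC: (y - b) - 2a*x = 0 => x* = (y - b)/(2a)
x* = (-3.3498 + 12)/(2*9) = 0.4806
f*(-3.3498) = (y-b)^2/(4a) = (-3.3498 + 12)^2/(4*9)
= 74.826/36 = 2.0785


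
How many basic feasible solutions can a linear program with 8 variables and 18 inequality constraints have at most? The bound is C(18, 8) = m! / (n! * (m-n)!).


Each vertex corresponds to some choice of n active constraints out of m, so the number of vertices is at most C(m, n) = m! / (n!(m-n)!).
m = 18, n = 8
Numerator: 18 * 17 * 16 * 15 * 14 * 13 * 12 * 11
Denominator: 8! = 40320
C(18, 8) = 43758


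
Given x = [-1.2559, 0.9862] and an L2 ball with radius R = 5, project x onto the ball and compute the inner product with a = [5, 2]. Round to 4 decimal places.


Step 1: Compute ||x|| (intermediates to 6 decimals).
||x|| = sqrt((-1.2559)^2 + 0.9862^2) = 1.596833
Step 2: Project.
Since ||x|| <= R, proj = x (no scaling needed).
proj(x) = [-1.2559, 0.9862]
Step 3: Dot product.
a^T * proj(x) = 5*(-1.2559) + 2*0.9862 = -4.3071


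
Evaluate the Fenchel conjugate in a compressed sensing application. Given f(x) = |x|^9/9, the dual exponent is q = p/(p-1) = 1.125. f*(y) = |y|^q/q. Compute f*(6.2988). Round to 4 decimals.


The conjugate exponent q satisfies 1/p + 1/q = 1.
p = 9, so q = 9/(9 - 1) = 1.125
|y|^q = 6.2988^1.125 = 7.928
f*(6.2988) = 7.928 / 1.125 = 7.0471


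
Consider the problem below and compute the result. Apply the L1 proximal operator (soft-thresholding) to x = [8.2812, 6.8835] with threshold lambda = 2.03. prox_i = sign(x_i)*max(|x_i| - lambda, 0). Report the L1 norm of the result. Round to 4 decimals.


Soft-thresholding with lambda = 2.03:
prox(8.2812) = sign(8.2812)*max(|8.2812| - 2.03, 0) = 6.2512
prox(6.8835) = sign(6.8835)*max(|6.8835| - 2.03, 0) = 4.8535
prox(x) = [6.2512, 4.8535]
||prox(x)||_1 = 6.2512 + 4.8535 = 11.1047


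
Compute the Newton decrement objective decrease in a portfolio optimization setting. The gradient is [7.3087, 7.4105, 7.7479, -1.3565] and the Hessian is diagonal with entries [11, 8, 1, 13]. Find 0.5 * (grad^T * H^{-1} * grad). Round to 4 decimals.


Step 1: H is diagonal, so H^(-1) * g = [0.6644, 0.9263, 7.7479, -0.1043].
Step 2: g^T H^(-1) g = sum_i g_i^2 / H_ii
  = (7.3087)^2/11 + (7.4105)^2/8 + (7.7479)^2/1 + (-1.3565)^2/13
  = 4.8561 + 6.8644 + 60.03 + 0.1415 = 71.892
Step 3: Objective decrease = 0.5 * g^T H^(-1) g = 35.946


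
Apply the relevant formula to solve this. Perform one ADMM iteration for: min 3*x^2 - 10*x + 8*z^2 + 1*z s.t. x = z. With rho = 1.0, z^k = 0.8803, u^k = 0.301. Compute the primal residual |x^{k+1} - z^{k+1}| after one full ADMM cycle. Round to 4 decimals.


ADMM iteration with rho = 1.0, z^k = 0.8803, u^k = 0.301
Step 1: x-update.
Minimize 3*x^2 - 10*x + (1.0/2)*(x - 0.8803 + 0.301)^2
FOC: (2*3 + 1.0)*x = 10 + 1.0*(0.8803 - 0.301)
x^{k+1} = 1.5113
Step 2: z-update.
Minimize 8*z^2 + 1*z + (1.0/2)*(1.5113 - z + 0.301)^2
FOC: (2*8 + 1.0)*z = -1 + 1.0*(1.5113 + 0.301)
z^{k+1} = 0.0478
Step 3: u-update.
u^{k+1} = 0.301 + 1.5113 - 0.0478 = 1.7645
Step 4: Primal residual = |1.5113 - 0.0478| = 1.4635


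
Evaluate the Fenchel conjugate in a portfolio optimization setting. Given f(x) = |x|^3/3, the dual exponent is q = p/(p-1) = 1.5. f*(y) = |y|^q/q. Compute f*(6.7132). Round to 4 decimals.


The conjugate exponent q satisfies 1/p + 1/q = 1.
p = 3, so q = 3/(3 - 1) = 1.5
|y|^q = 6.7132^1.5 = 17.3938
f*(6.7132) = 17.3938 / 1.5 = 11.5959


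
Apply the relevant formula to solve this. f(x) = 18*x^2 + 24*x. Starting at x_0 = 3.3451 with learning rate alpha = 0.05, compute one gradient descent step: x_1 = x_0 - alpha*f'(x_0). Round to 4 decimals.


We compute the gradient at x_0 and apply the update.
f'(x) = 36*x + 24
f'(3.3451) = 36*3.3451 + 24 = 144.4236
x_1 = 3.3451 - 0.05*144.4236 = -3.8761


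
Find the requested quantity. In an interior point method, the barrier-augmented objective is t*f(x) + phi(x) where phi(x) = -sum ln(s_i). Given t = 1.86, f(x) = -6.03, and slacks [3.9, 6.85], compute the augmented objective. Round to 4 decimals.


Step 1: Compute log-barrier.
ln values: [1.361, 1.9242]
phi = -(1.361 + 1.9242) = -3.2852
Step 2: Compute augmented objective.
t*f(x) = 1.86*-6.03 = -11.2158
Total = -11.2158 - 3.2852 = -14.501


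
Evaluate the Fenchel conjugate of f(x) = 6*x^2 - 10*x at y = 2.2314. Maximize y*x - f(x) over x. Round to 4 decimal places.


f*(y) = sup_x {y*x - a*x^2 - b*x} = sup_x {(y-b)*x - a*x^2}
FOC: (y - b) - 2a*x = 0 => x* = (y - b)/(2a)
x* = (2.2314 + 10)/(2*6) = 1.0193
f*(2.2314) = (y-b)^2/(4a) = (2.2314 + 10)^2/(4*6)
= 149.6071/24 = 6.2336


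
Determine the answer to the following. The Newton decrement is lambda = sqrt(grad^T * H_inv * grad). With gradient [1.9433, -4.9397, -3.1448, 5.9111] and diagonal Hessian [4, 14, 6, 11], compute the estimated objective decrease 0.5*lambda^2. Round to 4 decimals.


Step 1: H is diagonal, so H^(-1) * g = [0.4858, -0.3528, -0.5241, 0.5374].
Step 2: g^T H^(-1) g = sum_i g_i^2 / H_ii
  = (1.9433)^2/4 + (-4.9397)^2/14 + (-3.1448)^2/6 + (5.9111)^2/11
  = 0.9441 + 1.7429 + 1.6483 + 3.1765 = 7.5118
Step 3: Objective decrease = 0.5 * g^T H^(-1) g = 3.7559


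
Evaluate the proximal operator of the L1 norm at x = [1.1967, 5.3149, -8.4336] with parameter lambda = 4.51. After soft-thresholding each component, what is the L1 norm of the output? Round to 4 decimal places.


Soft-thresholding with lambda = 4.51:
prox(1.1967) = sign(1.1967)*max(|1.1967| - 4.51, 0) = 0.0
prox(5.3149) = sign(5.3149)*max(|5.3149| - 4.51, 0) = 0.8049
prox(-8.4336) = sign(-8.4336)*max(|-8.4336| - 4.51, 0) = -3.9236
prox(x) = [0.0, 0.8049, -3.9236]
||prox(x)||_1 = 0.0 + 0.8049 + 3.9236 = 4.7285


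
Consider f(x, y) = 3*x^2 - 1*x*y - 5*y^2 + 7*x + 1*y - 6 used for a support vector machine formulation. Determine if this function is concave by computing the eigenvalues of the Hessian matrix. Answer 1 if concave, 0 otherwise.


The Hessian of f(x,y) = 3*x^2 - 1*x*y - 5*y^2 + 7*x + 1*y - 6 is:
H = [[6, -1], [-1, -10]]
Trace = 6 - 10 = -4
Determinant = 6*-10 - (-1)^2 = -61
Discriminant = (-4)^2 - 4*-61 = 260.0
Eigenvalues: lambda_1 = -10.0623, lambda_2 = 6.0623
The function is not concave.

0


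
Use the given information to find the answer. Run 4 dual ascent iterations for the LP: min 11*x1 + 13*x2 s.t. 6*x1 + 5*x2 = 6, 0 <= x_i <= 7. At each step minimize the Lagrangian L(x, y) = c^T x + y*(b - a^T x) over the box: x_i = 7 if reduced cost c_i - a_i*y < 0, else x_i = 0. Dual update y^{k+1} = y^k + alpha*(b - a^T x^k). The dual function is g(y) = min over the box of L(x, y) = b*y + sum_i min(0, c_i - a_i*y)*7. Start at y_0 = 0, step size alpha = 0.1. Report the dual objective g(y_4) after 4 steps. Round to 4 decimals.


Dual ascent for LP: min 11*x1 + 13*x2, 6*x1 + 5*x2 = 6, 0 <= x_i <= 7
Step 1: y^k = 0.0, reduced costs: (11.0, 13.0)
  x^k = (0.0, 0.0), subgradient = b - a^T x = 6.0
  y^{k+1} = 0.0 + 0.1*6.0 = 0.6
Step 2: y^k = 0.6, reduced costs: (7.4, 10.0)
  x^k = (0.0, 0.0), subgradient = b - a^T x = 6.0
  y^{k+1} = 0.6 + 0.1*6.0 = 1.2
Step 3: y^k = 1.2, reduced costs: (3.8, 7.0)
  x^k = (0.0, 0.0), subgradient = b - a^T x = 6.0
  y^{k+1} = 1.2 + 0.1*6.0 = 1.8
Step 4: y^k = 1.8, reduced costs: (0.2, 4.0)
  x^k = (0.0, 0.0), subgradient = b - a^T x = 6.0
  y^{k+1} = 1.8 + 0.1*6.0 = 2.4
Dual objective at y_4 = 2.4: reduced costs (-3.4, 1.0), box minimizer x = (7.0, 0.0)
g(y_4) = b*y + (c1 - a1*y)*x1 + (c2 - a2*y)*x2 = 6*2.4 + (-3.4)*7.0 + 1.0*0.0 = 14.4 - 23.8 + 0.0 = -9.4


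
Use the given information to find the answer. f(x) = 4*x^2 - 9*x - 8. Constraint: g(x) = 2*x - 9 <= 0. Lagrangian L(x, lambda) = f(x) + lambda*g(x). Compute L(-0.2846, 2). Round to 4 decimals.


Step 1: Evaluate f(x).
f(-0.2846) = 4*(-0.2846)^2 - 9*(-0.2846) - 8 = -5.1146
Step 2: Evaluate g(x).
g(-0.2846) = 2*-0.2846 - 9 = -9.5692
Step 3: Compute Lagrangian.
L = -5.1146 + 2*-9.5692 = -24.253


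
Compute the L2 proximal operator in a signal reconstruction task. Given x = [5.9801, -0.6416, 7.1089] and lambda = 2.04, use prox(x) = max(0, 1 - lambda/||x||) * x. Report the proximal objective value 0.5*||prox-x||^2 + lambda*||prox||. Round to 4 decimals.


Step 1: Compute ||x||.
||x|| = 9.3118
Step 2: Compute scaling factor.
scale = max(0, 1 - 2.04/9.3118) = 0.7809
Step 3: prox(x) = [4.67, -0.501, 5.5515]
||prox(x)|| = 7.2718
Step 4: Proximal objective.
0.5*||prox-x||^2 = 2.0808
lambda*||prox|| = 14.8345
Total = 16.9153


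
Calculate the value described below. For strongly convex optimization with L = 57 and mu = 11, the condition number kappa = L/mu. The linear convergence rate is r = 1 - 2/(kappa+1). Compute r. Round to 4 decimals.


Step 1: Compute the condition number.
kappa = L/mu = 57/11 = 5.1818
Step 2: Compute the convergence rate.
r = 1 - 2/(kappa + 1) = 1 - 2*mu/(L + mu) = (L - mu)/(L + mu) = 46/68 = 0.6765


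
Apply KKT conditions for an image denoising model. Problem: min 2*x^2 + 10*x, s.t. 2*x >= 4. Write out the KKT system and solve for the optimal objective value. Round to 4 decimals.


Step 1: Try lambda = 0 (constraint inactive).
x_unc = -10/(2*2) = -2.5
Check: 2*-2.5 = -5.0 < 4 -- violated!
Step 2: Constraint must be active: 2*x = 4
x* = 4/2 = 2.0
lambda = (2*2*2.0 + 10)/2 = 9.0
Step 3: Compute optimal value.
f(x*) = 2*2.0^2 + 10*2.0 = 28.0


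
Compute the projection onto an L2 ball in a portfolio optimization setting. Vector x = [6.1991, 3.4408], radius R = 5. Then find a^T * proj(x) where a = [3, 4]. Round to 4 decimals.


Step 1: Compute ||x|| (intermediates to 6 decimals).
||x|| = sqrt(6.1991^2 + 3.4408^2) = 7.089989
Step 2: Project.
Since ||x|| > R, scale = R/||x|| = 5/7.089989 = 0.70522, proj(x) = scale * x
proj(x) = [4.371729, 2.426521]
Step 3: Dot product.
a^T * proj(x) = 3*4.371729 + 4*2.426521 = 22.8213


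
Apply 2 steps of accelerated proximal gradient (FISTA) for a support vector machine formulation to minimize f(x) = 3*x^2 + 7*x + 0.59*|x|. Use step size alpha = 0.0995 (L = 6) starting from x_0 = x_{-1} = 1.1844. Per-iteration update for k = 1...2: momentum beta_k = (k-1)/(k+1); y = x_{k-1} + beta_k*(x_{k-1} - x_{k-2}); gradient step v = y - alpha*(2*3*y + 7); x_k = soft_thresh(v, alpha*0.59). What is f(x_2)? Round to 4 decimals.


FISTA on f(x) = 3*x^2 + 7*x + 0.59*|x|
L = 6, alpha = 0.0995
Iteration 1: beta = 0.0, y = 1.1844 + 0.0*(1.1844 - 1.1844) = 1.1844
  grad(y) = 14.1064, v = y - alpha*grad = -0.2192
  prox(v) = soft_thresh(-0.2192, 0.0587) = -0.1605
Iteration 2: beta = 0.3333, y = -0.1605 + 0.3333*(-0.1605 - 1.1844) = -0.6088
  grad(y) = 3.3473, v = y - alpha*grad = -0.9418
  prox(v) = soft_thresh(-0.9418, 0.0587) = -0.8831
f(x_2) = 3*(-0.8831)^2 + 7*(-0.8831) + 0.59*|-0.8831| = -3.3211


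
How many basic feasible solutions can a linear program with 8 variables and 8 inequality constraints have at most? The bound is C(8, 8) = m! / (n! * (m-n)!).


Each vertex corresponds to some choice of n active constraints out of m, so the number of vertices is at most C(m, n) = m! / (n!(m-n)!).
m = 8, n = 8
Numerator: 8 * 7 * 6 * 5 * 4 * 3 * 2 * 1
Denominator: 8! = 40320
C(8, 8) = 1


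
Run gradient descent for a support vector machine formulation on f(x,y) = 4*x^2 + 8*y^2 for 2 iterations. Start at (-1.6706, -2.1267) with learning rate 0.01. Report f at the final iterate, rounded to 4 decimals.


Gradient descent on f(x,y) = 4*x^2 + 8*y^2.
Starting point: (-1.6706, -2.1267), alpha = 0.01
Step 1: grad_x = 2*4*-1.6706 = -13.3648, grad_y = 2*8*-2.1267 = -34.0272
  x_1 = -1.6706 - 0.01*-13.3648 = -1.537
  y_1 = -2.1267 - 0.01*-34.0272 = -1.7864
Step 2: grad_x = 2*4*-1.537 = -12.2956, grad_y = 2*8*-1.7864 = -28.5828
  x_2 = -1.537 - 0.01*-12.2956 = -1.414
  y_2 = -1.7864 - 0.01*-28.5828 = -1.5006
f(-1.414, -1.5006) = 4*(-1.414)^2 + 8*(-1.5006)^2 = 26.0119


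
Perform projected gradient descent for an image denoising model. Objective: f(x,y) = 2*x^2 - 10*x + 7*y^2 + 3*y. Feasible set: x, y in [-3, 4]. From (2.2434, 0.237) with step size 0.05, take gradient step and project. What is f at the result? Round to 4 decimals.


Step 1: Compute gradient at (2.2434, 0.237).
grad_x = 2*2*2.2434 - 10 = -1.0264
grad_y = 2*7*0.237 + 3 = 6.318
Step 2: Gradient step.
x_raw = 2.2434 - 0.05*-1.0264 = 2.2947
y_raw = 0.237 - 0.05*6.318 = -0.0789
Step 3: Project onto [-3, 4].
x_proj = clip(2.2947) = 2.2947
y_proj = clip(-0.0789) = -0.0789
Step 4: Evaluate f.
f(2.2947, -0.0789) = -12.6088


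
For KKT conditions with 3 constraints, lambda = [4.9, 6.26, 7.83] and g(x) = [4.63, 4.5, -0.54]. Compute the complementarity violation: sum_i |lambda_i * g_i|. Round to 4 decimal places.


KKT complementary slackness check:
lambda_1 * g_1 = 4.9 * 4.63 = 22.687
lambda_2 * g_2 = 6.26 * 4.5 = 28.17
lambda_3 * g_3 = 7.83 * -0.54 = -4.2282
Total violation = 22.687 + 28.17 + 4.2282 = 55.0852


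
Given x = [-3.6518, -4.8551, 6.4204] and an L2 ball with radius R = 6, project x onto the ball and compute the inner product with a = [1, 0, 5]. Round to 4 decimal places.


Step 1: Compute ||x|| (intermediates to 6 decimals).
||x|| = sqrt((-3.6518)^2 + (-4.8551)^2 + 6.4204^2) = 8.839071
Step 2: Project.
Since ||x|| > R, scale = R/||x|| = 6/8.839071 = 0.678804, proj(x) = scale * x
proj(x) = [-2.478856, -3.295661, 4.358193]
Step 3: Dot product.
a^T * proj(x) = 1*(-2.478856) + 0*(-3.295661) + 5*4.358193 = 19.3121


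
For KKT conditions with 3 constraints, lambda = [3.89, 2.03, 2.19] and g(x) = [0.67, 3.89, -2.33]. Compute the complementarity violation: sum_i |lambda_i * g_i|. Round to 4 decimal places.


KKT complementary slackness check:
lambda_1 * g_1 = 3.89 * 0.67 = 2.6063
lambda_2 * g_2 = 2.03 * 3.89 = 7.8967
lambda_3 * g_3 = 2.19 * -2.33 = -5.1027
Total violation = 2.6063 + 7.8967 + 5.1027 = 15.6057


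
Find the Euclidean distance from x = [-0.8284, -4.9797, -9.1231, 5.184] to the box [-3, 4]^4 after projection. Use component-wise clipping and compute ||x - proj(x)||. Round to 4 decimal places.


Project each component onto [-3, 4].
clip(-0.8284) = -0.8284, clip(-4.9797) = -3.0, clip(-9.1231) = -3.0, clip(5.184) = 4.0
Projection = [-0.8284, -3.0, -3.0, 4.0]
Squared diffs: [0.0, 3.9192, 37.4924, 1.4019]
Distance = sqrt(42.8135) = 6.5432


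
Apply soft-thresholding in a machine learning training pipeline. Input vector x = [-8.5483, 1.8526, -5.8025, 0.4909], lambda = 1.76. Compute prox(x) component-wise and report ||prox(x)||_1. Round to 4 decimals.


Soft-thresholding with lambda = 1.76:
prox(-8.5483) = sign(-8.5483)*max(|-8.5483| - 1.76, 0) = -6.7883
prox(1.8526) = sign(1.8526)*max(|1.8526| - 1.76, 0) = 0.0926
prox(-5.8025) = sign(-5.8025)*max(|-5.8025| - 1.76, 0) = -4.0425
prox(0.4909) = sign(0.4909)*max(|0.4909| - 1.76, 0) = 0.0
prox(x) = [-6.7883, 0.0926, -4.0425, 0.0]
||prox(x)||_1 = 6.7883 + 0.0926 + 4.0425 + 0.0 = 10.9234


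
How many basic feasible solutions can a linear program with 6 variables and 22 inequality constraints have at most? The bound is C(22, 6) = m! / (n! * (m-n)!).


Each vertex corresponds to some choice of n active constraints out of m, so the number of vertices is at most C(m, n) = m! / (n!(m-n)!).
m = 22, n = 6
Numerator: 22 * 21 * 20 * 19 * 18 * 17
Denominator: 6! = 720
C(22, 6) = 74613


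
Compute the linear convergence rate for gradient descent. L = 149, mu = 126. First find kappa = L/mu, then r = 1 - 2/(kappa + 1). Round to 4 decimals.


Step 1: Compute the condition number.
kappa = L/mu = 149/126 = 1.1825
Step 2: Compute the convergence rate.
r = 1 - 2/(kappa + 1) = 1 - 2*mu/(L + mu) = (L - mu)/(L + mu) = 23/275 = 0.0836


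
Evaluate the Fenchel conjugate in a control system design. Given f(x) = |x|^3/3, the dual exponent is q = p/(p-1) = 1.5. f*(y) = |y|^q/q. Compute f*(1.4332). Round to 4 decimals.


The conjugate exponent q satisfies 1/p + 1/q = 1.
p = 3, so q = 3/(3 - 1) = 1.5
|y|^q = 1.4332^1.5 = 1.7158
f*(1.4332) = 1.7158 / 1.5 = 1.1438


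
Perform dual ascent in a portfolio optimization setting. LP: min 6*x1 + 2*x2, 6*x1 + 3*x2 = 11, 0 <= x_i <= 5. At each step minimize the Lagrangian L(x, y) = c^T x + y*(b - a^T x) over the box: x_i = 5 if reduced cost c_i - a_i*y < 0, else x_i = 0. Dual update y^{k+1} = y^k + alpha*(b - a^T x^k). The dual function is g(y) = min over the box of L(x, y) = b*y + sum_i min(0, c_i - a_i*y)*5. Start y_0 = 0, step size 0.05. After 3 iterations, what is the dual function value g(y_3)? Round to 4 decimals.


Dual ascent for LP: min 6*x1 + 2*x2, 6*x1 + 3*x2 = 11, 0 <= x_i <= 5
Step 1: y^k = 0.0, reduced costs: (6.0, 2.0)
  x^k = (0.0, 0.0), subgradient = b - a^T x = 11.0
  y^{k+1} = 0.0 + 0.05*11.0 = 0.55
Step 2: y^k = 0.55, reduced costs: (2.7, 0.35)
  x^k = (0.0, 0.0), subgradient = b - a^T x = 11.0
  y^{k+1} = 0.55 + 0.05*11.0 = 1.1
Step 3: y^k = 1.1, reduced costs: (-0.6, -1.3)
  x^k = (5.0, 5.0), subgradient = b - a^T x = -34.0
  y^{k+1} = 1.1 + 0.05*-34.0 = -0.6
Dual objective at y_3 = -0.6: reduced costs (9.6, 3.8), box minimizer x = (0.0, 0.0)
g(y_3) = b*y + (c1 - a1*y)*x1 + (c2 - a2*y)*x2 = 11*(-0.6) + 9.6*0.0 + 3.8*0.0 = -6.6 + 0.0 + 0.0 = -6.6


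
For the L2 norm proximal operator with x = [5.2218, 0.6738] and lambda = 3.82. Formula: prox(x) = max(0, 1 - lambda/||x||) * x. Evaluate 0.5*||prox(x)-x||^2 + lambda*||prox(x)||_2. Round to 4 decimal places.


Step 1: Compute ||x||.
||x|| = 5.2651
Step 2: Compute scaling factor.
scale = max(0, 1 - 3.82/5.2651) = 0.2745
Step 3: prox(x) = [1.4332, 0.1849]
||prox(x)|| = 1.4451
Step 4: Proximal objective.
0.5*||prox-x||^2 = 7.2962
lambda*||prox|| = 5.5203
Total = 12.8165


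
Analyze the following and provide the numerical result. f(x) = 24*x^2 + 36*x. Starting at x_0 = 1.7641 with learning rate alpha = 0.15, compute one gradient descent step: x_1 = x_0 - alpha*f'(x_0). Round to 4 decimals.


We compute the gradient at x_0 and apply the update.
f'(x) = 48*x + 36
f'(1.7641) = 48*1.7641 + 36 = 120.6768
x_1 = 1.7641 - 0.15*120.6768 = -16.3374


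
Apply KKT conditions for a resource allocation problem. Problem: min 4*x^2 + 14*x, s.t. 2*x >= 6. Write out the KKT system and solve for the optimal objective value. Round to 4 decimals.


Step 1: Try lambda = 0 (constraint inactive).
x_unc = -14/(2*4) = -1.75
Check: 2*-1.75 = -3.5 < 6 -- violated!
Step 2: Constraint must be active: 2*x = 6
x* = 6/2 = 3.0
lambda = (2*4*3.0 + 14)/2 = 19.0
Step 3: Compute optimal value.
f(x*) = 4*3.0^2 + 14*3.0 = 78.0


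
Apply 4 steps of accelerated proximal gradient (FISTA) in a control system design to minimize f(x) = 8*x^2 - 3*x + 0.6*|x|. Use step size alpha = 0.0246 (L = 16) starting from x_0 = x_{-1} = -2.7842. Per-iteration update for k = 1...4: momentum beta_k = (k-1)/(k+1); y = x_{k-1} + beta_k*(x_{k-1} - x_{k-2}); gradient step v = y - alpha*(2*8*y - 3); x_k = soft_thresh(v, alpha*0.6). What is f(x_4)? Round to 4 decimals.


FISTA on f(x) = 8*x^2 - 3*x + 0.6*|x|
L = 16, alpha = 0.0246
Iteration 1: beta = 0.0, y = -2.7842 + 0.0*(-2.7842 + 2.7842) = -2.7842
  grad(y) = -47.5472, v = y - alpha*grad = -1.6145
  prox(v) = soft_thresh(-1.6145, 0.0148) = -1.5998
Iteration 2: beta = 0.3333, y = -1.5998 + 0.3333*(-1.5998 + 2.7842) = -1.205
  grad(y) = -22.2795, v = y - alpha*grad = -0.6569
  prox(v) = soft_thresh(-0.6569, 0.0148) = -0.6421
Iteration 3: beta = 0.5, y = -0.6421 + 0.5*(-0.6421 + 1.5998) = -0.1633
  grad(y) = -5.613, v = y - alpha*grad = -0.0252
  prox(v) = soft_thresh(-0.0252, 0.0148) = -0.0105
Iteration 4: beta = 0.6, y = -0.0105 + 0.6*(-0.0105 + 0.6421) = 0.3685
  grad(y) = 2.8964, v = y - alpha*grad = 0.2973
  prox(v) = soft_thresh(0.2973, 0.0148) = 0.2825
f(x_4) = 8*0.2825^2 - 3*0.2825 + 0.6*|0.2825| = -0.0395


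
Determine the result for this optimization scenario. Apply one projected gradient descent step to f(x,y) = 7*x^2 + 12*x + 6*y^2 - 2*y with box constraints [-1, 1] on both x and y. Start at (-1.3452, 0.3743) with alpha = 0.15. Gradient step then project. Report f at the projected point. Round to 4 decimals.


Step 1: Compute gradient at (-1.3452, 0.3743).
grad_x = 2*7*-1.3452 + 12 = -6.8328
grad_y = 2*6*0.3743 - 2 = 2.4916
Step 2: Gradient step.
x_raw = -1.3452 - 0.15*-6.8328 = -0.3203
y_raw = 0.3743 - 0.15*2.4916 = 0.0006
Step 3: Project onto [-1, 1].
x_proj = clip(-0.3203) = -0.3203
y_proj = clip(0.0006) = 0.0006
Step 4: Evaluate f.
f(-0.3203, 0.0006) = -3.1264


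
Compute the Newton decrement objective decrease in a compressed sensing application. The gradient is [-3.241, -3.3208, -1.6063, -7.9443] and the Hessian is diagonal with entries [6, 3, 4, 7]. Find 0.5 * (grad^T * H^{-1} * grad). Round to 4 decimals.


Step 1: H is diagonal, so H^(-1) * g = [-0.5402, -1.1069, -0.4016, -1.1349].
Step 2: g^T H^(-1) g = sum_i g_i^2 / H_ii
  = (-3.241)^2/6 + (-3.3208)^2/3 + (-1.6063)^2/4 + (-7.9443)^2/7
  = 1.7507 + 3.6759 + 0.645 + 9.016 = 15.0876
Step 3: Objective decrease = 0.5 * g^T H^(-1) g = 7.5438


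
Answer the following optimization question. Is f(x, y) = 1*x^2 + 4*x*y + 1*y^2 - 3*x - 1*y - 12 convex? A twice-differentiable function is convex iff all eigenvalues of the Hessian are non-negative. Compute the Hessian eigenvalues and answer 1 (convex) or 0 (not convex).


The Hessian of f(x,y) = 1*x^2 + 4*x*y + 1*y^2 - 3*x - 1*y - 12 is:
H = [[2, 4], [4, 2]]
Trace = 2 + 2 = 4
Determinant = 2*2 - (4)^2 = -12
Discriminant = (4)^2 - 4*-12 = 64.0
Eigenvalues: lambda_1 = -2.0, lambda_2 = 6.0
The function is not convex.

0


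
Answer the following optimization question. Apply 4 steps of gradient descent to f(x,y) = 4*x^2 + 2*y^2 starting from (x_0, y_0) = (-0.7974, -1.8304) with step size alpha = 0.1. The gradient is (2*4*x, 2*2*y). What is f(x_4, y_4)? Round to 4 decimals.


Gradient descent on f(x,y) = 4*x^2 + 2*y^2.
Starting point: (-0.7974, -1.8304), alpha = 0.1
Step 1: grad_x = 2*4*-0.7974 = -6.3792, grad_y = 2*2*-1.8304 = -7.3216
  x_1 = -0.7974 - 0.1*-6.3792 = -0.1595
  y_1 = -1.8304 - 0.1*-7.3216 = -1.0982
Step 2: grad_x = 2*4*-0.1595 = -1.2758, grad_y = 2*2*-1.0982 = -4.393
  x_2 = -0.1595 - 0.1*-1.2758 = -0.0319
  y_2 = -1.0982 - 0.1*-4.393 = -0.6589
Step 3: grad_x = 2*4*-0.0319 = -0.2552, grad_y = 2*2*-0.6589 = -2.6358
  x_3 = -0.0319 - 0.1*-0.2552 = -0.0064
  y_3 = -0.6589 - 0.1*-2.6358 = -0.3954
Step 4: grad_x = 2*4*-0.0064 = -0.051, grad_y = 2*2*-0.3954 = -1.5815
  x_4 = -0.0064 - 0.1*-0.051 = -0.0013
  y_4 = -0.3954 - 0.1*-1.5815 = -0.2372
f(-0.0013, -0.2372) = 4*(-0.0013)^2 + 2*(-0.2372)^2 = 0.1126


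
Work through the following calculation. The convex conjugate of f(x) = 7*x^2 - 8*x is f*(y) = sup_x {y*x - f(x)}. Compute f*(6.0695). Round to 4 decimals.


f*(y) = sup_x {y*x - a*x^2 - b*x} = sup_x {(y-b)*x - a*x^2}
FOC: (y - b) - 2a*x = 0 => x* = (y - b)/(2a)
x* = (6.0695 + 8)/(2*7) = 1.005
f*(6.0695) = (y-b)^2/(4a) = (6.0695 + 8)^2/(4*7)
= 197.9508/28 = 7.0697


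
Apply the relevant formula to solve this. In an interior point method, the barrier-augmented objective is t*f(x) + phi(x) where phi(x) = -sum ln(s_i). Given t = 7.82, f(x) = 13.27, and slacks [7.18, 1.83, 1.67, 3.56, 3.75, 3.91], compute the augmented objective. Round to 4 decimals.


Step 1: Compute log-barrier.
ln values: [1.9713, 0.6043, 0.5128, 1.2698, 1.3218, 1.3635]
phi = -(1.9713 + 0.6043 + 0.5128 + 1.2698 + 1.3218 + 1.3635) = -7.0435
Step 2: Compute augmented objective.
t*f(x) = 7.82*13.27 = 103.7714
Total = 103.7714 - 7.0435 = 96.7279


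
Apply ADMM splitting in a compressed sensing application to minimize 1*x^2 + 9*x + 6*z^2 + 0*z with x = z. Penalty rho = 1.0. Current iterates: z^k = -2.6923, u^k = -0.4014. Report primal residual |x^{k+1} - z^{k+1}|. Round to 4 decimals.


ADMM iteration with rho = 1.0, z^k = -2.6923, u^k = -0.4014
Step 1: x-update.
Minimize 1*x^2 + 9*x + (1.0/2)*(x + 2.6923 - 0.4014)^2
FOC: (2*1 + 1.0)*x = -9 + 1.0*(-2.6923 + 0.4014)
x^{k+1} = -3.7636
Step 2: z-update.
Minimize 6*z^2 + 0*z + (1.0/2)*(-3.7636 - z - 0.4014)^2
FOC: (2*6 + 1.0)*z = 0 + 1.0*(-3.7636 - 0.4014)
z^{k+1} = -0.3204
Step 3: u-update.
u^{k+1} = -0.4014 - 3.7636 + 0.3204 = -3.8446
Step 4: Primal residual = |-3.7636 + 0.3204| = 3.4432


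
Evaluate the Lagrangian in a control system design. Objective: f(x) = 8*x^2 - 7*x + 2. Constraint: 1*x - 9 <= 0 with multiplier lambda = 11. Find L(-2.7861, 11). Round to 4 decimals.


Step 1: Evaluate f(x).
f(-2.7861) = 8*(-2.7861)^2 - 7*(-2.7861) + 2 = 83.6015
Step 2: Evaluate g(x).
g(-2.7861) = 1*-2.7861 - 9 = -11.7861
Step 3: Compute Lagrangian.
L = 83.6015 + 11*-11.7861 = -46.0456


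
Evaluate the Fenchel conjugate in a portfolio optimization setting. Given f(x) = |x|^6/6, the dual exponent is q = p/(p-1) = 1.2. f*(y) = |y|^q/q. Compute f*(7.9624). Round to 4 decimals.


The conjugate exponent q satisfies 1/p + 1/q = 1.
p = 6, so q = 6/(6 - 1) = 1.2
|y|^q = 7.9624^1.2 = 12.0574
f*(7.9624) = 12.0574 / 1.2 = 10.0478
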